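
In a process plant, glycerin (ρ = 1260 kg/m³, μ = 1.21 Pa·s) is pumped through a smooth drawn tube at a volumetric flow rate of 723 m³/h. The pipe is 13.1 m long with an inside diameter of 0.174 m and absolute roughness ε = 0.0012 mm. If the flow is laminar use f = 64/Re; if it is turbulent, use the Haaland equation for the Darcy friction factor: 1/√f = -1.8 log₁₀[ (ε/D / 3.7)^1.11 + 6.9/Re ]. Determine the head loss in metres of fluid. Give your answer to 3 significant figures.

h_f ≈ 11.4 m

Q = 723 m³/h = 723/3600 = 0.2008 m³/s.
Cross-sectional area A = πD²/4 = π(0.174)²/4 = 0.02378 m²; mean velocity V = Q/A = 0.2008/0.02378 = 8.446 m/s.
Reynolds number Re = ρVD/μ = 1260 · 8.446 · 0.174 / 1.21 = 1530.
Re < 2300 → laminar flow, so f = 64/Re = 64/1530 = 0.04182 (the turbulent correlation is not needed).
Darcy-Weisbach: ΔP = f(L/D)(ρV²/2) = 0.04182·(13.1/0.174)·(1260·8.446²/2) = 0.04182·75.29·4.494e+04 = 1.415e+05 Pa.
Head loss h_f = ΔP/(ρg) = 1.415e+05/(1260·9.81) = 11.4 m.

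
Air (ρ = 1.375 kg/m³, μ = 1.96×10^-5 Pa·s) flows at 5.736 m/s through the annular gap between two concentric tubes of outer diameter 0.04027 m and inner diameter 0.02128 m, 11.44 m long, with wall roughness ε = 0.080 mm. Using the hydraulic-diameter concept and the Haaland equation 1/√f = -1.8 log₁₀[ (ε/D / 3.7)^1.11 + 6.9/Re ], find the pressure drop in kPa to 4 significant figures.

Hydraulic diameter D_h = 4A/P = D_o - D_i = 0.04027 - 0.02128 = 0.01899 m.
Re = ρVD_h/μ = 1.375·5.736·0.01899/1.96e-05 = 7642.
ε/D_h = 8e-05/0.01899 = 0.00421; Haaland gives 1/√f = -1.8 log₁₀[0.00054+0.000903] = 5.113, so f = 0.03825.
ΔP = f(L/D_h)(ρV²/2) = 0.03825·11.44/0.01899·22.62 = 521.2 Pa.
ΔP = 0.5212 kPa.

ΔP ≈ 0.5212 kPa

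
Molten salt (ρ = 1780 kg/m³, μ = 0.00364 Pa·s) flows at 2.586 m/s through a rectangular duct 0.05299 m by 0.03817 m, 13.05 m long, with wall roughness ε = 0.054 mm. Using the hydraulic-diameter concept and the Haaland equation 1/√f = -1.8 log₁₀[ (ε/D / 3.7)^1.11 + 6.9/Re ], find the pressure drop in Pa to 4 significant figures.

ΔP ≈ 42000 Pa

Hydraulic diameter D_h = 4A/P = 4·(0.05299·0.03817)/(2·(0.05299+0.03817)) = 0.008091/0.1823 = 0.04438 m.
Re = ρVD_h/μ = 1780·2.586·0.04438/0.00364 = 5.612e+04.
ε/D_h = 5.4e-05/0.04438 = 0.00122; Haaland gives 1/√f = -1.8 log₁₀[0.000136+0.000123] = 6.456, so f = 0.02399.
ΔP = f(L/D_h)(ρV²/2) = 0.02399·13.05/0.04438·5952 = 4.2e+04 Pa.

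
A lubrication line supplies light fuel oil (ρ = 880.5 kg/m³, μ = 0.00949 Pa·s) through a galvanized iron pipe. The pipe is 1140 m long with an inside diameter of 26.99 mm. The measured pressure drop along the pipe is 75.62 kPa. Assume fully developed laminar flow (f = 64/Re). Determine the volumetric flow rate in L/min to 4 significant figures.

Q ≈ 5.462 L/min

For laminar flow, f = 64/Re with Re = ρVD/μ, so Darcy-Weisbach reduces to ΔP = 32μLV/D². Solving for V: V = ΔP·D²/(32μL) = 7.562e+04·(0.02699)²/(32·0.00949·1140) = 0.1591 m/s.
Check: Re = ρVD/μ = 880.5·0.1591·0.02699/0.00949 = 398.5 < 2300, so the laminar assumption holds.
Q = V·A = 0.1591·(π/4·0.02699²) = 9.104e-05 m³/s = 5.462 L/min.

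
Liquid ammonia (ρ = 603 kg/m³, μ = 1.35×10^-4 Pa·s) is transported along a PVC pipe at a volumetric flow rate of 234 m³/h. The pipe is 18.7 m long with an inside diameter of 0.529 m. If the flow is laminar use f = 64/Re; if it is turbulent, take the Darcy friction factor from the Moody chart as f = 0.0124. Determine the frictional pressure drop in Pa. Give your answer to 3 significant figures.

Q = 234 m³/h = 234/3600 = 0.065 m³/s.
Cross-sectional area A = πD²/4 = π(0.529)²/4 = 0.2198 m²; mean velocity V = Q/A = 0.065/0.2198 = 0.2957 m/s.
Reynolds number Re = ρVD/μ = 603 · 0.2957 · 0.529 / 0.000135 = 6.988e+05.
Re > 4000 → turbulent; use the Moody-chart value f = 0.0124.
Darcy-Weisbach: ΔP = f(L/D)(ρV²/2) = 0.0124·(18.7/0.529)·(603·0.2957²/2) = 0.0124·35.35·26.37 = 11.56 Pa.

ΔP ≈ 11.6 Pa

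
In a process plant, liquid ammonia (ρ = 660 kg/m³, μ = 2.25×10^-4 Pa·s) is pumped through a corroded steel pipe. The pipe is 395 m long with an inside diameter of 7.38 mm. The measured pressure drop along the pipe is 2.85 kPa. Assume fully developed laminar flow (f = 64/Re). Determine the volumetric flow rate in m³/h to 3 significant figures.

Q ≈ 0.00840 m³/h

For laminar flow, f = 64/Re with Re = ρVD/μ, so Darcy-Weisbach reduces to ΔP = 32μLV/D². Solving for V: V = ΔP·D²/(32μL) = 2850·(0.00738)²/(32·0.000225·395) = 0.05458 m/s.
Check: Re = ρVD/μ = 660·0.05458·0.00738/0.000225 = 1182 < 2300, so the laminar assumption holds.
Q = V·A = 0.05458·(π/4·0.00738²) = 2.335e-06 m³/s = 0.00840 m³/h.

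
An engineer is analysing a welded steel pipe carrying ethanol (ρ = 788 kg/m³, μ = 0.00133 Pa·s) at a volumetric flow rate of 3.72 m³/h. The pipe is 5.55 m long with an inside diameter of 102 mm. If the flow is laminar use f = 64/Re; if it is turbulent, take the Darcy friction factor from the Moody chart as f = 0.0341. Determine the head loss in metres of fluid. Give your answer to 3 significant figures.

Q = 3.72 m³/h = 3.72/3600 = 0.001033 m³/s.
Cross-sectional area A = πD²/4 = π(0.102)²/4 = 0.008171 m²; mean velocity V = Q/A = 0.001033/0.008171 = 0.1265 m/s.
Reynolds number Re = ρVD/μ = 788 · 0.1265 · 0.102 / 0.00133 = 7642.
Re > 4000 → turbulent; use the Moody-chart value f = 0.0341.
Darcy-Weisbach: ΔP = f(L/D)(ρV²/2) = 0.0341·(5.55/0.102)·(788·0.1265²/2) = 0.0341·54.41·6.301 = 11.69 Pa.
Head loss h_f = ΔP/(ρg) = 11.69/(788·9.81) = 0.00151 m.

h_f ≈ 0.00151 m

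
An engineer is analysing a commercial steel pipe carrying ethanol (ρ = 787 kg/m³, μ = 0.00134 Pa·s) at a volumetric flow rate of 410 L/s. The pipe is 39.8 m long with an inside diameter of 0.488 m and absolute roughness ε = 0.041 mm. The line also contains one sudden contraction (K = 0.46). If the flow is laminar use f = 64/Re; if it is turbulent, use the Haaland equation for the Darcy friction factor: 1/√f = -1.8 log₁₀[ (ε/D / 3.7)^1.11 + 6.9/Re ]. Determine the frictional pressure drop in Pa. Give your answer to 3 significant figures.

Q = 410 L/s = 410/1000 = 0.41 m³/s.
Cross-sectional area A = πD²/4 = π(0.488)²/4 = 0.187 m²; mean velocity V = Q/A = 0.41/0.187 = 2.192 m/s.
Reynolds number Re = ρVD/μ = 787 · 2.192 · 0.488 / 0.00134 = 6.283e+05.
Re > 4000 → turbulent. Relative roughness ε/D = 4.1e-05/0.488 = 8.4e-05. Haaland: 1/√f = -1.8 log₁₀[(8.4e-05/3.7)^1.11 + 6.9/6.283e+05] = -1.8 log₁₀[7e-06 + 1.1e-05] = 8.541, so f = 0.01371.
Total minor-loss coefficient ΣK = 1·0.46 = 0.46.
ΔP = [f·L/D + ΣK]·(ρV²/2) = [0.01371·39.8/0.488 + 0.46]·(787·2.192²/2) = [1.118 + 0.46]·1891 = 2984 Pa.

ΔP ≈ 2980 Pa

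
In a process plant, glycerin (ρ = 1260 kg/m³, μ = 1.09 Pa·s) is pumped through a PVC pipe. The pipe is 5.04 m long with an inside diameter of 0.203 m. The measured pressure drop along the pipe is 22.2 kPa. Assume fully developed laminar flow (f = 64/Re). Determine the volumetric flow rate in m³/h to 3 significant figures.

Q ≈ 606 m³/h

For laminar flow, f = 64/Re with Re = ρVD/μ, so Darcy-Weisbach reduces to ΔP = 32μLV/D². Solving for V: V = ΔP·D²/(32μL) = 2.22e+04·(0.203)²/(32·1.09·5.04) = 5.204 m/s.
Check: Re = ρVD/μ = 1260·5.204·0.203/1.09 = 1221 < 2300, so the laminar assumption holds.
Q = V·A = 5.204·(π/4·0.203²) = 0.1684 m³/s = 606 m³/h.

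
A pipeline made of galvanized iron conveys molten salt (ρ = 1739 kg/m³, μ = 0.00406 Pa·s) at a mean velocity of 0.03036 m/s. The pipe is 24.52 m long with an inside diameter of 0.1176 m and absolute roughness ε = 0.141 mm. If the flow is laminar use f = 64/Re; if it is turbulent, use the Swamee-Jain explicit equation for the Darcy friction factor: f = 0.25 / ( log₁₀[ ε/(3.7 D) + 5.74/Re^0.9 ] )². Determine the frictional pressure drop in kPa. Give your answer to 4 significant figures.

ΔP ≈ 0.006993 kPa

Reynolds number Re = ρVD/μ = 1739 · 0.03036 · 0.1176 / 0.00406 = 1529.
Re < 2300 → laminar flow, so f = 64/Re = 64/1529 = 0.04185 (the turbulent correlation is not needed).
Darcy-Weisbach: ΔP = f(L/D)(ρV²/2) = 0.04185·(24.52/0.1176)·(1739·0.03036²/2) = 0.04185·208.5·0.8014 = 6.993 Pa.
ΔP = 6.993 Pa = 0.006993 kPa.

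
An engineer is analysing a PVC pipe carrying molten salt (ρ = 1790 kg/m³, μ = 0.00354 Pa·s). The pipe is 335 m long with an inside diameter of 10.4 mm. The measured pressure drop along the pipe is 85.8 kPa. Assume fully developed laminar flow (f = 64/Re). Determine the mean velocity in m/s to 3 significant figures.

For laminar flow, f = 64/Re with Re = ρVD/μ, so Darcy-Weisbach reduces to ΔP = 32μLV/D². Solving for V: V = ΔP·D²/(32μL) = 8.58e+04·(0.0104)²/(32·0.00354·335) = 0.2445 m/s.
Check: Re = ρVD/μ = 1790·0.2445·0.0104/0.00354 = 1286 < 2300, so the laminar assumption holds.

V ≈ 0.245 m/s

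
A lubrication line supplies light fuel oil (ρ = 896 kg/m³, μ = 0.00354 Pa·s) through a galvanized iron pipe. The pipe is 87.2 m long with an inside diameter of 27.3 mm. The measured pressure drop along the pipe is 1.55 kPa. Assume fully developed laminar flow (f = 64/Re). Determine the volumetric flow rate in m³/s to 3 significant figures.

For laminar flow, f = 64/Re with Re = ρVD/μ, so Darcy-Weisbach reduces to ΔP = 32μLV/D². Solving for V: V = ΔP·D²/(32μL) = 1550·(0.0273)²/(32·0.00354·87.2) = 0.1169 m/s.
Check: Re = ρVD/μ = 896·0.1169·0.0273/0.00354 = 808.1 < 2300, so the laminar assumption holds.
Q = V·A = 0.1169·(π/4·0.0273²) = 6.845e-05 m³/s = 6.85×10^-5 m³/s.

Q ≈ 6.85×10^-5 m³/s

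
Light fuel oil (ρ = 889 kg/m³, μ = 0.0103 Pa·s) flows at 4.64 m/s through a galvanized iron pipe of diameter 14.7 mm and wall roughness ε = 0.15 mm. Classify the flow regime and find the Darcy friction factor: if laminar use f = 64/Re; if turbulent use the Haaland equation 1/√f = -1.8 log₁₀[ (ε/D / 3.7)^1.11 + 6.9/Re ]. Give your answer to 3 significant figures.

f ≈ 0.0463

Re = ρVD/μ = 889·4.64·0.0147/0.0103 = 5887.
Re > 4000 → turbulent. ε/D = 0.00015/0.0147 = 0.0102; Haaland: 1/√f = -1.8 log₁₀[0.00144 + 0.00117] = 4.649, so f = 0.04627.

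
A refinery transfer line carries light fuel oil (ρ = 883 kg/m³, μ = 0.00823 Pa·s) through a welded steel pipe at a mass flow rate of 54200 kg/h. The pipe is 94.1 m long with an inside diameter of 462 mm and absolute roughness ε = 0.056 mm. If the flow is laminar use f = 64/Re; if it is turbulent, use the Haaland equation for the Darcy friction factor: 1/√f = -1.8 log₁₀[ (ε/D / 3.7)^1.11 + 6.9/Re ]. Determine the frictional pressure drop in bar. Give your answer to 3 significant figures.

ΔP ≈ 3.51×10^-4 bar

ṁ = 54200 kg/h = 54200/3600 = 15.06 kg/s.
A = πD²/4 = π(0.462)²/4 = 0.1676 m²; mean velocity V = ṁ/(ρA) = 15.06/(883 · 0.1676) = 0.1017 m/s.
Reynolds number Re = ρVD/μ = 883 · 0.1017 · 0.462 / 0.00823 = 5042.
Re > 4000 → turbulent. Relative roughness ε/D = 5.6e-05/0.462 = 0.000121. Haaland: 1/√f = -1.8 log₁₀[(0.000121/3.7)^1.11 + 6.9/5042] = -1.8 log₁₀[1.05e-05 + 0.00137] = 5.149, so f = 0.03772.
Darcy-Weisbach: ΔP = f(L/D)(ρV²/2) = 0.03772·(94.1/0.462)·(883·0.1017²/2) = 0.03772·203.7·4.567 = 35.09 Pa.
ΔP = 35.09 Pa = 3.51×10^-4 bar.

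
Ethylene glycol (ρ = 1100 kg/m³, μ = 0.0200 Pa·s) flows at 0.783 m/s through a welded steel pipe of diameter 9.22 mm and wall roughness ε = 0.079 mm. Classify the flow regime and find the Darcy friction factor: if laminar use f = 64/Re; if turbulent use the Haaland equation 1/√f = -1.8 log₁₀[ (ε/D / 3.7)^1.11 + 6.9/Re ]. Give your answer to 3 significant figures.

f ≈ 0.161

Re = ρVD/μ = 1100·0.783·0.00922/0.02 = 397.1.
Re < 2300 → laminar, so f = 64/Re = 0.1612 (roughness is irrelevant in laminar flow).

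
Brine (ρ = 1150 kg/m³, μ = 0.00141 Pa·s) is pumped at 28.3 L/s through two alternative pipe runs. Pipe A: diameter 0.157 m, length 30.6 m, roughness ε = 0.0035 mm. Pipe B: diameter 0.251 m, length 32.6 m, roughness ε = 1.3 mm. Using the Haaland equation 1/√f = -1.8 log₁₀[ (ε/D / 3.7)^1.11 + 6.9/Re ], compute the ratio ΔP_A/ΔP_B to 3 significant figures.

Pipe A: V = Q/A = 0.0283/0.01936 = 1.462 m/s; Re = 1.872e+05; ε/D = 2.23e-05; Haaland → f = 0.01583; ΔP_A = f(L/D)(ρV²/2) = 3792 Pa.
Pipe B: V = Q/A = 0.0283/0.04948 = 0.5719 m/s; Re = 1.171e+05; ε/D = 0.00518; Haaland → f = 0.03147; ΔP_B = f(L/D)(ρV²/2) = 768.8 Pa.
ΔP_A/ΔP_B = 3792/768.8 = 4.93.

ΔP_A/ΔP_B ≈ 4.93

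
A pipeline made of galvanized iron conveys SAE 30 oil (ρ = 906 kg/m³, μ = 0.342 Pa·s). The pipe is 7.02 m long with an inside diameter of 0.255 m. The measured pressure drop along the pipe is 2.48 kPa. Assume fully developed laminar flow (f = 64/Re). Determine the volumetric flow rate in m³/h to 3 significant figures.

Q ≈ 386 m³/h

For laminar flow, f = 64/Re with Re = ρVD/μ, so Darcy-Weisbach reduces to ΔP = 32μLV/D². Solving for V: V = ΔP·D²/(32μL) = 2480·(0.255)²/(32·0.342·7.02) = 2.099 m/s.
Check: Re = ρVD/μ = 906·2.099·0.255/0.342 = 1418 < 2300, so the laminar assumption holds.
Q = V·A = 2.099·(π/4·0.255²) = 0.1072 m³/s = 386 m³/h.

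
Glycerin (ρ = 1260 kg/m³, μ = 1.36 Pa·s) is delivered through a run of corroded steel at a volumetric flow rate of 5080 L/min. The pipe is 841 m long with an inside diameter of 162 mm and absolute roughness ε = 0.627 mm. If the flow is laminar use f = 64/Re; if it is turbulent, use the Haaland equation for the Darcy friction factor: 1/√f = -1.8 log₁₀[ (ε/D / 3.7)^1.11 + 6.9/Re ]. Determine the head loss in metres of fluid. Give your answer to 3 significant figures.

h_f ≈ 463 m

Q = 5080 L/min = 5080/60000 = 0.08467 m³/s.
Cross-sectional area A = πD²/4 = π(0.162)²/4 = 0.02061 m²; mean velocity V = Q/A = 0.08467/0.02061 = 4.108 m/s.
Reynolds number Re = ρVD/μ = 1260 · 4.108 · 0.162 / 1.36 = 616.5.
Re < 2300 → laminar flow, so f = 64/Re = 64/616.5 = 0.1038 (the turbulent correlation is not needed).
Darcy-Weisbach: ΔP = f(L/D)(ρV²/2) = 0.1038·(841/0.162)·(1260·4.108²/2) = 0.1038·5191·1.063e+04 = 5.729e+06 Pa.
Head loss h_f = ΔP/(ρg) = 5.729e+06/(1260·9.81) = 463 m.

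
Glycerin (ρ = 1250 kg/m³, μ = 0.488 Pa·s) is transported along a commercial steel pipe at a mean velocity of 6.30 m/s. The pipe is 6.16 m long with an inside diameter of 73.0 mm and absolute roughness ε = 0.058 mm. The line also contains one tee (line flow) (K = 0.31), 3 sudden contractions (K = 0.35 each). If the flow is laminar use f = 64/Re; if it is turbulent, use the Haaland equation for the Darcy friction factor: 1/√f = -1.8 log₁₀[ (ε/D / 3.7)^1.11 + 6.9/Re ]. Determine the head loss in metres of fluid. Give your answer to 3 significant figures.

h_f ≈ 12.0 m

Reynolds number Re = ρVD/μ = 1250 · 6.3 · 0.073 / 0.488 = 1178.
Re < 2300 → laminar flow, so f = 64/Re = 64/1178 = 0.05433 (the turbulent correlation is not needed).
Total minor-loss coefficient ΣK = 1·0.31 + 3·0.35 = 1.36.
ΔP = [f·L/D + ΣK]·(ρV²/2) = [0.05433·6.16/0.073 + 1.36]·(1250·6.3²/2) = [4.584 + 1.36]·2.481e+04 = 1.475e+05 Pa.
Head loss h_f = ΔP/(ρg) = 1.475e+05/(1250·9.81) = 12.0 m.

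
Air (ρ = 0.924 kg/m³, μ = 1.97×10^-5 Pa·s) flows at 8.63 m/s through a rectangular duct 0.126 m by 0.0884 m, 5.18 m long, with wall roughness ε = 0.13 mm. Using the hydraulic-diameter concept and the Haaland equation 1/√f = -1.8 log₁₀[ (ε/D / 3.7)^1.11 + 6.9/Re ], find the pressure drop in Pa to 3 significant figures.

ΔP ≈ 42.8 Pa

Hydraulic diameter D_h = 4A/P = 4·(0.126·0.0884)/(2·(0.126+0.0884)) = 0.04455/0.4288 = 0.1039 m.
Re = ρVD_h/μ = 0.924·8.63·0.1039/1.97e-05 = 4.206e+04.
ε/D_h = 0.00013/0.1039 = 0.00125; Haaland gives 1/√f = -1.8 log₁₀[0.00014+0.000164] = 6.33, so f = 0.02496.
ΔP = f(L/D_h)(ρV²/2) = 0.02496·5.18/0.1039·34.41 = 42.82 Pa.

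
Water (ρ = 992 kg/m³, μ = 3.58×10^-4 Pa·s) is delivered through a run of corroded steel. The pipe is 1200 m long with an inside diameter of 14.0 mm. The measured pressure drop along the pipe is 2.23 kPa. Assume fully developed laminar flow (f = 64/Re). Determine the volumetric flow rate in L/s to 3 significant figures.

Q ≈ 0.00489 L/s

For laminar flow, f = 64/Re with Re = ρVD/μ, so Darcy-Weisbach reduces to ΔP = 32μLV/D². Solving for V: V = ΔP·D²/(32μL) = 2230·(0.014)²/(32·0.000358·1200) = 0.03179 m/s.
Check: Re = ρVD/μ = 992·0.03179·0.014/0.000358 = 1233 < 2300, so the laminar assumption holds.
Q = V·A = 0.03179·(π/4·0.014²) = 4.894e-06 m³/s = 0.00489 L/s.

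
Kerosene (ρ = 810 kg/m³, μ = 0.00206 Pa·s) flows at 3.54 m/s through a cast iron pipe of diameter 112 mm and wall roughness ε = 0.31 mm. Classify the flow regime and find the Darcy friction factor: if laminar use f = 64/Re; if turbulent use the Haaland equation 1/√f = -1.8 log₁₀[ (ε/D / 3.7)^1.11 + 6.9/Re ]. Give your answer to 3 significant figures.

f ≈ 0.0264

Re = ρVD/μ = 810·3.54·0.112/0.00206 = 1.559e+05.
Re > 4000 → turbulent. ε/D = 0.00031/0.112 = 0.00277; Haaland: 1/√f = -1.8 log₁₀[0.000339 + 4.43e-05] = 6.15, so f = 0.02644.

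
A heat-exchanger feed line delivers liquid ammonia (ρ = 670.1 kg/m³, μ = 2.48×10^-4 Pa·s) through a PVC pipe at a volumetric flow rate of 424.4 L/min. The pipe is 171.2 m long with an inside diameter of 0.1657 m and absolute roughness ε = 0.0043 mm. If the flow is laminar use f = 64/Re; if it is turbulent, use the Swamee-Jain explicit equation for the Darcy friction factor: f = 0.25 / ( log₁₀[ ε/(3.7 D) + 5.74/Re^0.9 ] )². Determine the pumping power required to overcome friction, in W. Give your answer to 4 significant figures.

P ≈ 4.402 W

Q = 424.4 L/min = 424.4/60000 = 0.007073 m³/s.
Cross-sectional area A = πD²/4 = π(0.1657)²/4 = 0.02156 m²; mean velocity V = Q/A = 0.007073/0.02156 = 0.328 m/s.
Reynolds number Re = ρVD/μ = 670.1 · 0.328 · 0.1657 / 0.000248 = 1.469e+05.
Re > 4000 → turbulent. Relative roughness ε/D = 4.3e-06/0.1657 = 2.6e-05. Swamee-Jain: f = 0.25/(log₁₀[2.6e-05/3.7 + 5.74/1.469e+05^0.9])² = 0.25/(log₁₀[7.01e-06 + 0.000128])² = 0.25/(-3.868)² = 0.01671.
Darcy-Weisbach: ΔP = f(L/D)(ρV²/2) = 0.01671·(171.2/0.1657)·(670.1·0.328²/2) = 0.01671·1033·36.05 = 622.3 Pa.
Pumping power P = QΔP = 0.007073·622.3 = 4.4016 W = 4.402 W.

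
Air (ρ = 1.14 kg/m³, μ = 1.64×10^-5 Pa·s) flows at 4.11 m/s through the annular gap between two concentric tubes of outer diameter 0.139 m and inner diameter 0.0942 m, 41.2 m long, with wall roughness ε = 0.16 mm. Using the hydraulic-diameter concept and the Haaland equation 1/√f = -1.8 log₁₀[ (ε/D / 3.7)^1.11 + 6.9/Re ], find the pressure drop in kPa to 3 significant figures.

ΔP ≈ 0.303 kPa

Hydraulic diameter D_h = 4A/P = D_o - D_i = 0.139 - 0.0942 = 0.0448 m.
Re = ρVD_h/μ = 1.14·4.11·0.0448/1.64e-05 = 1.28e+04.
ε/D_h = 0.00016/0.0448 = 0.00357; Haaland gives 1/√f = -1.8 log₁₀[0.00045+0.000539] = 5.409, so f = 0.03418.
ΔP = f(L/D_h)(ρV²/2) = 0.03418·41.2/0.0448·9.628 = 302.7 Pa.
ΔP = 0.303 kPa.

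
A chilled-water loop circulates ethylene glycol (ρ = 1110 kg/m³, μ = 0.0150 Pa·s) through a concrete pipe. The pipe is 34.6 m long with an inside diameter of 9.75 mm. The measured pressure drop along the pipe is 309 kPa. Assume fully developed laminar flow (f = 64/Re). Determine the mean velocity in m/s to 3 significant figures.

V ≈ 1.77 m/s

For laminar flow, f = 64/Re with Re = ρVD/μ, so Darcy-Weisbach reduces to ΔP = 32μLV/D². Solving for V: V = ΔP·D²/(32μL) = 3.09e+05·(0.00975)²/(32·0.015·34.6) = 1.769 m/s.
Check: Re = ρVD/μ = 1110·1.769·0.00975/0.015 = 1276 < 2300, so the laminar assumption holds.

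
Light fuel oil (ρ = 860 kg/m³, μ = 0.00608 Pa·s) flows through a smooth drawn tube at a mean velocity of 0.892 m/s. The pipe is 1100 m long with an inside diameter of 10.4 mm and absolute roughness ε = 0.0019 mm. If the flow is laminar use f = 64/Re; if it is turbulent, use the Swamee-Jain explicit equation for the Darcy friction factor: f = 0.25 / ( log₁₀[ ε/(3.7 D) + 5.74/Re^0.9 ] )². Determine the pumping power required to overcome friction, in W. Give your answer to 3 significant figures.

Reynolds number Re = ρVD/μ = 860 · 0.892 · 0.0104 / 0.00608 = 1312.
Re < 2300 → laminar flow, so f = 64/Re = 64/1312 = 0.04877 (the turbulent correlation is not needed).
Darcy-Weisbach: ΔP = f(L/D)(ρV²/2) = 0.04877·(1100/0.0104)·(860·0.892²/2) = 0.04877·1.058e+05·342.1 = 1.765e+06 Pa.
Q = V·A = 0.892·8.495e-05 = 7.577e-05 m³/s.
Pumping power P = QΔP = 7.577e-05·1.765e+06 = 133.7 W = 134 W.

P ≈ 134 W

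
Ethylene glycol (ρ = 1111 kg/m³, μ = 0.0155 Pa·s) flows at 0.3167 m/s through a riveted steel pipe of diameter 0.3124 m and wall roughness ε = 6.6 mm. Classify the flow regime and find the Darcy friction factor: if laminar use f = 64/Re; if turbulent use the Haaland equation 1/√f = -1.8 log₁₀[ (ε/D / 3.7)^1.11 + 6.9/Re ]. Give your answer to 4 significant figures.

f ≈ 0.05467

Re = ρVD/μ = 1111·0.3167·0.3124/0.0155 = 7092.
Re > 4000 → turbulent. ε/D = 0.0066/0.3124 = 0.0211; Haaland: 1/√f = -1.8 log₁₀[0.00323 + 0.000973] = 4.277, so f = 0.05467.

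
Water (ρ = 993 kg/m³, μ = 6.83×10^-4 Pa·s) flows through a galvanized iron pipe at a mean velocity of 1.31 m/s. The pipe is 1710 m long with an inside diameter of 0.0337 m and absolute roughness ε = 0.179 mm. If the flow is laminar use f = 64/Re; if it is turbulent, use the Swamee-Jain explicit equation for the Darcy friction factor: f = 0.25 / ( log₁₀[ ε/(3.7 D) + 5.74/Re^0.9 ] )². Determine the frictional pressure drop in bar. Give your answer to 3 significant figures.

ΔP ≈ 14.1 bar

Reynolds number Re = ρVD/μ = 993 · 1.31 · 0.0337 / 0.000683 = 6.418e+04.
Re > 4000 → turbulent. Relative roughness ε/D = 0.000179/0.0337 = 0.00531. Swamee-Jain: f = 0.25/(log₁₀[0.00531/3.7 + 5.74/6.418e+04^0.9])² = 0.25/(log₁₀[0.00144 + 0.000271])² = 0.25/(-2.768)² = 0.03263.
Darcy-Weisbach: ΔP = f(L/D)(ρV²/2) = 0.03263·(1710/0.0337)·(993·1.31²/2) = 0.03263·5.074e+04·852 = 1.411e+06 Pa.
ΔP = 1.411e+06 Pa = 14.1 bar.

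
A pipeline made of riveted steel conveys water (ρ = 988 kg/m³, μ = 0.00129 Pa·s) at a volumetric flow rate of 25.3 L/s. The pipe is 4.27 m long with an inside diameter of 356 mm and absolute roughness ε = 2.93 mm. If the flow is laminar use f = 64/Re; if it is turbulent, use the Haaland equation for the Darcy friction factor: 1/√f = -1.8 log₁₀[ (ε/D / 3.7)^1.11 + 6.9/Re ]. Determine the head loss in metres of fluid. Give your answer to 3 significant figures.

h_f ≈ 0.00144 m

Q = 25.3 L/s = 25.3/1000 = 0.0253 m³/s.
Cross-sectional area A = πD²/4 = π(0.356)²/4 = 0.09954 m²; mean velocity V = Q/A = 0.0253/0.09954 = 0.2542 m/s.
Reynolds number Re = ρVD/μ = 988 · 0.2542 · 0.356 / 0.00129 = 6.93e+04.
Re > 4000 → turbulent. Relative roughness ε/D = 0.00293/0.356 = 0.00823. Haaland: 1/√f = -1.8 log₁₀[(0.00823/3.7)^1.11 + 6.9/6.93e+04] = -1.8 log₁₀[0.00114 + 9.96e-05] = 5.235, so f = 0.0365.
Darcy-Weisbach: ΔP = f(L/D)(ρV²/2) = 0.0365·(4.27/0.356)·(988·0.2542²/2) = 0.0365·11.99·31.91 = 13.97 Pa.
Head loss h_f = ΔP/(ρg) = 13.97/(988·9.81) = 0.00144 m.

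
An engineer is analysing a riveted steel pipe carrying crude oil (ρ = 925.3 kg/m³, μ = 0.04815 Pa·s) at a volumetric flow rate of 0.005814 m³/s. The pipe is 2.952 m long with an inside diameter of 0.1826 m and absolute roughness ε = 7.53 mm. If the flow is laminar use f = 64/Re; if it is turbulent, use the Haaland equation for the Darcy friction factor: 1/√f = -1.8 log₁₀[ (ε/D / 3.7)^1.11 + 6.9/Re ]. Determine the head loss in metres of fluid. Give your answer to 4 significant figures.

Cross-sectional area A = πD²/4 = π(0.1826)²/4 = 0.02619 m²; mean velocity V = Q/A = 0.005814/0.02619 = 0.222 m/s.
Reynolds number Re = ρVD/μ = 925.3 · 0.222 · 0.1826 / 0.0481 = 779.1.
Re < 2300 → laminar flow, so f = 64/Re = 64/779.1 = 0.08215 (the turbulent correlation is not needed).
Darcy-Weisbach: ΔP = f(L/D)(ρV²/2) = 0.08215·(2.952/0.1826)·(925.3·0.222²/2) = 0.08215·16.17·22.8 = 30.29 Pa.
Head loss h_f = ΔP/(ρg) = 30.29/(925.3·9.81) = 0.003337 m.

h_f ≈ 0.003337 m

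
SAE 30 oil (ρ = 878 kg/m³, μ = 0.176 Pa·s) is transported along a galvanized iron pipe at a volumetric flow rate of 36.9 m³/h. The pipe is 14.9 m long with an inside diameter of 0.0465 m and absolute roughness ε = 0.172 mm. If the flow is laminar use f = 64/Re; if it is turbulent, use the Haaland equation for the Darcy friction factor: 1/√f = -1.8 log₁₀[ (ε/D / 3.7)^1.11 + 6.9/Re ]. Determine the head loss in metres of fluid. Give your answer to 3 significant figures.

Q = 36.9 m³/h = 36.9/3600 = 0.01025 m³/s.
Cross-sectional area A = πD²/4 = π(0.0465)²/4 = 0.001698 m²; mean velocity V = Q/A = 0.01025/0.001698 = 6.036 m/s.
Reynolds number Re = ρVD/μ = 878 · 6.036 · 0.0465 / 0.176 = 1400.
Re < 2300 → laminar flow, so f = 64/Re = 64/1400 = 0.04571 (the turbulent correlation is not needed).
Darcy-Weisbach: ΔP = f(L/D)(ρV²/2) = 0.04571·(14.9/0.0465)·(878·6.036²/2) = 0.04571·320.4·1.599e+04 = 2.342e+05 Pa.
Head loss h_f = ΔP/(ρg) = 2.342e+05/(878·9.81) = 27.2 m.

h_f ≈ 27.2 m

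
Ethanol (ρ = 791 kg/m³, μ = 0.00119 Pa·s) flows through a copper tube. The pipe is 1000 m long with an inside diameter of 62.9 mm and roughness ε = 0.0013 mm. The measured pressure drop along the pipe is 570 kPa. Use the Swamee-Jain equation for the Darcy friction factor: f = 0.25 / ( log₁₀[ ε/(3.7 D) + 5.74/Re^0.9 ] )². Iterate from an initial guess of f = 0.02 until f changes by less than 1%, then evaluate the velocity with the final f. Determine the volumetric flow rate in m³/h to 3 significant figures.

Q ≈ 24.9 m³/h

Rearranging Darcy-Weisbach: V = √(2·ΔP·D/(f·L·ρ)). With ε/D = 1.3e-06/0.0629 = 2.07e-05, iterate starting from f = 0.02:
  f = 0.02 → V = √(2·5.7e+05·0.0629/(0.02·1000·791)) = 2.129 m/s; Re = ρVD/μ = 8.901e+04; f → 0.01842
  f = 0.01842 → V = 2.218 m/s; Re = 9.274e+04; f → 0.01827
Converged (Δf/f < 1%). With the final f = 0.01827: V = √(2·5.7e+05·0.0629/(0.01827·1000·791)) = 2.228 m/s.
Q = V·A = 2.228·(π/4·0.0629²) = 0.006922 m³/s = 24.9 m³/h.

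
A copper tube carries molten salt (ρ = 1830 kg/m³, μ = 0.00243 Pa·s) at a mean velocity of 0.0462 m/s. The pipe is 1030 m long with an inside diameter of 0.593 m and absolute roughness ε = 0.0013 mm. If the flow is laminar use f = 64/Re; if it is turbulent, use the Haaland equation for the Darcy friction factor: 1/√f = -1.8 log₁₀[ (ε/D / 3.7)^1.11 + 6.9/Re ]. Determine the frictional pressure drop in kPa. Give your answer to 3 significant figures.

Reynolds number Re = ρVD/μ = 1830 · 0.0462 · 0.593 / 0.00243 = 2.063e+04.
Re > 4000 → turbulent. Relative roughness ε/D = 1.3e-06/0.593 = 2.19e-06. Haaland: 1/√f = -1.8 log₁₀[(2.19e-06/3.7)^1.11 + 6.9/2.063e+04] = -1.8 log₁₀[1.22e-07 + 0.000334] = 6.256, so f = 0.02555.
Darcy-Weisbach: ΔP = f(L/D)(ρV²/2) = 0.02555·(1030/0.593)·(1830·0.0462²/2) = 0.02555·1737·1.953 = 86.68 Pa.
ΔP = 86.68 Pa = 0.0867 kPa.

ΔP ≈ 0.0867 kPa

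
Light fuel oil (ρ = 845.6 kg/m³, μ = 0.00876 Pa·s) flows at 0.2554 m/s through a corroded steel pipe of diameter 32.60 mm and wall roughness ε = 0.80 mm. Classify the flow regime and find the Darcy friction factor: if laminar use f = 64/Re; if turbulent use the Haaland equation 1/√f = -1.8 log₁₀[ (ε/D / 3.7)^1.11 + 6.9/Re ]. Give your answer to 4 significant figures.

Re = ρVD/μ = 845.6·0.2554·0.0326/0.00876 = 803.7.
Re < 2300 → laminar, so f = 64/Re = 0.07963 (roughness is irrelevant in laminar flow).

f ≈ 0.07963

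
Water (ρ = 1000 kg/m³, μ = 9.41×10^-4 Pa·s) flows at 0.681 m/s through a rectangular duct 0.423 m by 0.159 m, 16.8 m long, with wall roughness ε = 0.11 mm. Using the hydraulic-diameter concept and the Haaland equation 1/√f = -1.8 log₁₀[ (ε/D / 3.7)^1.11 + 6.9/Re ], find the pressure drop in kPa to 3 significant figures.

ΔP ≈ 0.317 kPa

Hydraulic diameter D_h = 4A/P = 4·(0.423·0.159)/(2·(0.423+0.159)) = 0.269/1.164 = 0.2311 m.
Re = ρVD_h/μ = 1000·0.681·0.2311/0.000941 = 1.673e+05.
ε/D_h = 0.00011/0.2311 = 0.000476; Haaland gives 1/√f = -1.8 log₁₀[4.8e-05+4.13e-05] = 7.289, so f = 0.01882.
ΔP = f(L/D_h)(ρV²/2) = 0.01882·16.8/0.2311·231.9 = 317.3 Pa.
ΔP = 0.317 kPa.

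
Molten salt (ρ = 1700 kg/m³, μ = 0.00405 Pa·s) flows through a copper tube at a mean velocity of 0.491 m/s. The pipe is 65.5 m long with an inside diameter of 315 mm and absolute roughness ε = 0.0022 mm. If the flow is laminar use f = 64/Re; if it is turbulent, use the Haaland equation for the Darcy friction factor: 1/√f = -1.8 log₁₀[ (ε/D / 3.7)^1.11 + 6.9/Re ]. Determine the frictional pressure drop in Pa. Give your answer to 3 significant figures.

ΔP ≈ 834 Pa

Reynolds number Re = ρVD/μ = 1700 · 0.491 · 0.315 / 0.00405 = 6.492e+04.
Re > 4000 → turbulent. Relative roughness ε/D = 2.2e-06/0.315 = 6.98e-06. Haaland: 1/√f = -1.8 log₁₀[(6.98e-06/3.7)^1.11 + 6.9/6.492e+04] = -1.8 log₁₀[4.43e-07 + 0.000106] = 7.149, so f = 0.01957.
Darcy-Weisbach: ΔP = f(L/D)(ρV²/2) = 0.01957·(65.5/0.315)·(1700·0.491²/2) = 0.01957·207.9·204.9 = 833.7 Pa.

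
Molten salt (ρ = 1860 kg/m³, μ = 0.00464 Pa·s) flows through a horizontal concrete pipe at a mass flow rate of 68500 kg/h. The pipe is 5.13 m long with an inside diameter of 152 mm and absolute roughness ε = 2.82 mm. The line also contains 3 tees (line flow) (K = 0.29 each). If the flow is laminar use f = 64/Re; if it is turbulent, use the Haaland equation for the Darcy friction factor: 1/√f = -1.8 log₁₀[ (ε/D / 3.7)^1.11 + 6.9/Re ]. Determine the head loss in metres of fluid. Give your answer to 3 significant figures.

ṁ = 68500 kg/h = 68500/3600 = 19.03 kg/s.
A = πD²/4 = π(0.152)²/4 = 0.01815 m²; mean velocity V = ṁ/(ρA) = 19.03/(1860 · 0.01815) = 0.5638 m/s.
Reynolds number Re = ρVD/μ = 1860 · 0.5638 · 0.152 / 0.00464 = 3.435e+04.
Re > 4000 → turbulent. Relative roughness ε/D = 0.00282/0.152 = 0.0186. Haaland: 1/√f = -1.8 log₁₀[(0.0186/3.7)^1.11 + 6.9/3.435e+04] = -1.8 log₁₀[0.0028 + 0.000201] = 4.541, so f = 0.0485.
Total minor-loss coefficient ΣK = 3·0.29 = 0.87.
ΔP = [f·L/D + ΣK]·(ρV²/2) = [0.0485·5.13/0.152 + 0.87]·(1860·0.5638²/2) = [1.637 + 0.87]·295.6 = 741 Pa.
Head loss h_f = ΔP/(ρg) = 741/(1860·9.81) = 0.0406 m.

h_f ≈ 0.0406 m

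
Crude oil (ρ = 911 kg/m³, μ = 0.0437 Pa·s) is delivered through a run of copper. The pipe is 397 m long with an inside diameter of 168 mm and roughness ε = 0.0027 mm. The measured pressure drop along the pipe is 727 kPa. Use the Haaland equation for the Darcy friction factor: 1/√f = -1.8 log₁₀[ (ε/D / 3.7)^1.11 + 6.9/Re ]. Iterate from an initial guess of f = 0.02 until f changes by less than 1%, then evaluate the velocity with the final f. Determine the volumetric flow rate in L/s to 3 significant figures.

Q ≈ 112 L/s

Rearranging Darcy-Weisbach: V = √(2·ΔP·D/(f·L·ρ)). With ε/D = 2.7e-06/0.168 = 1.61e-05, iterate starting from f = 0.02:
  f = 0.02 → V = √(2·7.27e+05·0.168/(0.02·397·911)) = 5.811 m/s; Re = ρVD/μ = 2.035e+04; f → 0.02566
  f = 0.02566 → V = 5.131 m/s; Re = 1.797e+04; f → 0.02647
  f = 0.02647 → V = 5.051 m/s; Re = 1.769e+04; f → 0.02658
Converged (Δf/f < 1%). With the final f = 0.02658: V = √(2·7.27e+05·0.168/(0.02658·397·911)) = 5.041 m/s.
Q = V·A = 5.041·(π/4·0.168²) = 0.1117 m³/s = 112 L/s.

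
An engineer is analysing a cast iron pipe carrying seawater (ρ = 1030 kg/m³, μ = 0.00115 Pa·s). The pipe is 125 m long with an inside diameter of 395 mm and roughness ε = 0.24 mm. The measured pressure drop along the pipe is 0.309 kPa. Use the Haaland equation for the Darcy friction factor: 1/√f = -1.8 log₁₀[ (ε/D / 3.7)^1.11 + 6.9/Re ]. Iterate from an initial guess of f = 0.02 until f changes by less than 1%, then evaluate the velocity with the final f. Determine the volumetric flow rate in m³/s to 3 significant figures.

Q ≈ 0.0374 m³/s

Rearranging Darcy-Weisbach: V = √(2·ΔP·D/(f·L·ρ)). With ε/D = 0.00024/0.395 = 0.000608, iterate starting from f = 0.02:
  f = 0.02 → V = √(2·309·0.395/(0.02·125·1030)) = 0.3079 m/s; Re = ρVD/μ = 1.089e+05; f → 0.02031
  f = 0.02031 → V = 0.3056 m/s; Re = 1.081e+05; f → 0.02032
Converged (Δf/f < 1%). With the final f = 0.02032: V = √(2·309·0.395/(0.02032·125·1030)) = 0.3054 m/s.
Q = V·A = 0.3054·(π/4·0.395²) = 0.03743 m³/s = 0.0374 m³/s.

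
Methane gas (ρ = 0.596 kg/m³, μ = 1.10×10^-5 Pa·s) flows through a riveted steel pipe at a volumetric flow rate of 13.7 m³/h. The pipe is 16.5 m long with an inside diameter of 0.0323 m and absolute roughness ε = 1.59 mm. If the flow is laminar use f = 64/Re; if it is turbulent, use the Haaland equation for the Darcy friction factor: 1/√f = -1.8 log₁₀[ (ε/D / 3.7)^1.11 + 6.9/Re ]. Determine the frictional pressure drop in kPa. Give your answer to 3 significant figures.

Q = 13.7 m³/h = 13.7/3600 = 0.003806 m³/s.
Cross-sectional area A = πD²/4 = π(0.0323)²/4 = 0.0008194 m²; mean velocity V = Q/A = 0.003806/0.0008194 = 4.644 m/s.
Reynolds number Re = ρVD/μ = 0.596 · 4.644 · 0.0323 / 1.1e-05 = 8128.
Re > 4000 → turbulent. Relative roughness ε/D = 0.00159/0.0323 = 0.0492. Haaland: 1/√f = -1.8 log₁₀[(0.0492/3.7)^1.11 + 6.9/8128] = -1.8 log₁₀[0.00827 + 0.000849] = 3.672, so f = 0.07417.
Darcy-Weisbach: ΔP = f(L/D)(ρV²/2) = 0.07417·(16.5/0.0323)·(0.596·4.644²/2) = 0.07417·510.8·6.428 = 243.5 Pa.
ΔP = 243.5 Pa = 0.244 kPa.

ΔP ≈ 0.244 kPa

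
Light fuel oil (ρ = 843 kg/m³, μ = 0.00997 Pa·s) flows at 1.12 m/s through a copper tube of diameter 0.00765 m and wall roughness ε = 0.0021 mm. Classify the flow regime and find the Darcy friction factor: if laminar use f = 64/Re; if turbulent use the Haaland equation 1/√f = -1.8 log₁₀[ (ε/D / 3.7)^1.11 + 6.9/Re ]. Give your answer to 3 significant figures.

f ≈ 0.0883

Re = ρVD/μ = 843·1.12·0.00765/0.00997 = 724.5.
Re < 2300 → laminar, so f = 64/Re = 0.08834 (roughness is irrelevant in laminar flow).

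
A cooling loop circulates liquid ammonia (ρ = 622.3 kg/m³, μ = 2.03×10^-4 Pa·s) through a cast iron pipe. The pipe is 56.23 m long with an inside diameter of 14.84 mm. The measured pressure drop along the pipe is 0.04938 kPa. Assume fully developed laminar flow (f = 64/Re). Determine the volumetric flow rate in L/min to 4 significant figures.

For laminar flow, f = 64/Re with Re = ρVD/μ, so Darcy-Weisbach reduces to ΔP = 32μLV/D². Solving for V: V = ΔP·D²/(32μL) = 49.38·(0.01484)²/(32·0.000203·56.23) = 0.02977 m/s.
Check: Re = ρVD/μ = 622.3·0.02977·0.01484/0.000203 = 1354 < 2300, so the laminar assumption holds.
Q = V·A = 0.02977·(π/4·0.01484²) = 5.149e-06 m³/s = 0.3090 L/min.

Q ≈ 0.3090 L/min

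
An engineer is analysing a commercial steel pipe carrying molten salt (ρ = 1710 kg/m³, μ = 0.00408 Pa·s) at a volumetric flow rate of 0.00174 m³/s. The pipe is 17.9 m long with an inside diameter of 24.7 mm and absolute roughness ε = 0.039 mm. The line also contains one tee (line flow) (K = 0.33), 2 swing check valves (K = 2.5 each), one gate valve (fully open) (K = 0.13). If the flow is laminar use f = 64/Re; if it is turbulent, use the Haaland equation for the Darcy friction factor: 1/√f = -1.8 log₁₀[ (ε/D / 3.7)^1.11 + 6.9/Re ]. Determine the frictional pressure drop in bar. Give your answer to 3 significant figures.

ΔP ≈ 2.75 bar

Cross-sectional area A = πD²/4 = π(0.0247)²/4 = 0.0004792 m²; mean velocity V = Q/A = 0.00174/0.0004792 = 3.631 m/s.
Reynolds number Re = ρVD/μ = 1710 · 3.631 · 0.0247 / 0.00408 = 3.759e+04.
Re > 4000 → turbulent. Relative roughness ε/D = 3.9e-05/0.0247 = 0.00158. Haaland: 1/√f = -1.8 log₁₀[(0.00158/3.7)^1.11 + 6.9/3.759e+04] = -1.8 log₁₀[0.000182 + 0.000184] = 6.187, so f = 0.02612.
Total minor-loss coefficient ΣK = 1·0.33 + 2·2.5 + 1·0.13 = 5.46.
ΔP = [f·L/D + ΣK]·(ρV²/2) = [0.02612·17.9/0.0247 + 5.46]·(1710·3.631²/2) = [18.93 + 5.46]·1.127e+04 = 2.75e+05 Pa.
ΔP = 2.75e+05 Pa = 2.75 bar.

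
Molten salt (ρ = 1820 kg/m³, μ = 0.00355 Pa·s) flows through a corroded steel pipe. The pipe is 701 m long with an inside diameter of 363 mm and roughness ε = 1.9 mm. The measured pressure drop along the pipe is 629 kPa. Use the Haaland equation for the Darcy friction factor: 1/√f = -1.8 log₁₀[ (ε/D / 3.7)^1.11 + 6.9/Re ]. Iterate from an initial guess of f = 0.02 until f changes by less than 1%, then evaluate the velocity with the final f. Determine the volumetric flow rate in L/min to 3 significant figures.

Rearranging Darcy-Weisbach: V = √(2·ΔP·D/(f·L·ρ)). With ε/D = 0.0019/0.363 = 0.00523, iterate starting from f = 0.02:
  f = 0.02 → V = √(2·6.29e+05·0.363/(0.02·701·1820)) = 4.23 m/s; Re = ρVD/μ = 7.873e+05; f → 0.03096
  f = 0.03096 → V = 3.4 m/s; Re = 6.328e+05; f → 0.03099
Converged (Δf/f < 1%). With the final f = 0.03099: V = √(2·6.29e+05·0.363/(0.03099·701·1820)) = 3.399 m/s.
Q = V·A = 3.399·(π/4·0.363²) = 0.3517 m³/s = 21100 L/min.

Q ≈ 21100 L/min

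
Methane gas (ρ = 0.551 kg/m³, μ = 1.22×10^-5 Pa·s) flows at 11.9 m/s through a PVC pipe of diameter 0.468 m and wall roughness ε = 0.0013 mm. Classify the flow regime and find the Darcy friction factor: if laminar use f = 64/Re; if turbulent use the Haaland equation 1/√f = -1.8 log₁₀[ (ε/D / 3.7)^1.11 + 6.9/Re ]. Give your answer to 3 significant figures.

f ≈ 0.0148

Re = ρVD/μ = 0.551·11.9·0.468/1.22e-05 = 2.515e+05.
Re > 4000 → turbulent. ε/D = 1.3e-06/0.468 = 2.78e-06; Haaland: 1/√f = -1.8 log₁₀[1.59e-07 + 2.74e-05] = 8.207, so f = 0.01485.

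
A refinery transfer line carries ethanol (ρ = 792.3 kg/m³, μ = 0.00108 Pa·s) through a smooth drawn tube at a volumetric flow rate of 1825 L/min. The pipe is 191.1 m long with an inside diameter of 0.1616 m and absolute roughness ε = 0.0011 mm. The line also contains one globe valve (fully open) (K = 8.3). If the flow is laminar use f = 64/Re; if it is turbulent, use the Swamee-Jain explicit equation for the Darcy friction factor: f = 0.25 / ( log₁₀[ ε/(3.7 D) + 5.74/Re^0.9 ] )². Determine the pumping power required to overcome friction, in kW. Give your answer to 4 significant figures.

Q = 1825 L/min = 1825/60000 = 0.03042 m³/s.
Cross-sectional area A = πD²/4 = π(0.1616)²/4 = 0.02051 m²; mean velocity V = Q/A = 0.03042/0.02051 = 1.483 m/s.
Reynolds number Re = ρVD/μ = 792.3 · 1.483 · 0.1616 / 0.00108 = 1.758e+05.
Re > 4000 → turbulent. Relative roughness ε/D = 1.1e-06/0.1616 = 6.81e-06. Swamee-Jain: f = 0.25/(log₁₀[6.81e-06/3.7 + 5.74/1.758e+05^0.9])² = 0.25/(log₁₀[1.84e-06 + 0.000109])² = 0.25/(-3.954)² = 0.01599.
Total minor-loss coefficient ΣK = 1·8.3 = 8.3.
ΔP = [f·L/D + ΣK]·(ρV²/2) = [0.01599·191.1/0.1616 + 8.3]·(792.3·1.483²/2) = [18.91 + 8.3]·871.2 = 2.37e+04 Pa.
Pumping power P = QΔP = 0.03042·2.37e+04 = 720.97 W = 0.7210 kW.

P ≈ 0.7210 kW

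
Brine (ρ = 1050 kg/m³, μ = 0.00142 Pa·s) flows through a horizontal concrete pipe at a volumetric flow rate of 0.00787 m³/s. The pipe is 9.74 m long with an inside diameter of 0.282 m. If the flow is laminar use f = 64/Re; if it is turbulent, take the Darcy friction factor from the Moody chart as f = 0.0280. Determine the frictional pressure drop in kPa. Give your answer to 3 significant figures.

ΔP ≈ 0.00806 kPa

Cross-sectional area A = πD²/4 = π(0.282)²/4 = 0.06246 m²; mean velocity V = Q/A = 0.00787/0.06246 = 0.126 m/s.
Reynolds number Re = ρVD/μ = 1050 · 0.126 · 0.282 / 0.00142 = 2.627e+04.
Re > 4000 → turbulent; use the Moody-chart value f = 0.0280.
Darcy-Weisbach: ΔP = f(L/D)(ρV²/2) = 0.028·(9.74/0.282)·(1050·0.126²/2) = 0.028·34.54·8.336 = 8.061 Pa.
ΔP = 8.061 Pa = 0.00806 kPa.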